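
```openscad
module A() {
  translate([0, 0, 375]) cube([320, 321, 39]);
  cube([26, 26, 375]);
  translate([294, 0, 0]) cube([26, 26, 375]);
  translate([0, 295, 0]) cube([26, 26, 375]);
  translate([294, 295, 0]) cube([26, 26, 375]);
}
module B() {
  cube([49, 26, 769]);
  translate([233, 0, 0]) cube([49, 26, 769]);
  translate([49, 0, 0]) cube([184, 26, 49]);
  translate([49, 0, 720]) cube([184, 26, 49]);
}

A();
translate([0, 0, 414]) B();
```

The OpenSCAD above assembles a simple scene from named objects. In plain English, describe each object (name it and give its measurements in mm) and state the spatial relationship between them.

A is a four-legged stool. The seat is a 320×321×39 mm slab whose top surface is at z = 414 mm; four square legs, each 26×26 mm in cross-section, run from the floor (z = 0) to the underside of the seat, each flush with a corner of the seat.

B is a picture frame with a 184×671 mm rectangular opening (x by z) and a uniform 49 mm border on every side. Frame depth is 26 mm along y. It is built from two vertical stiles running the full outside height and two horizontal rails spanning the gap between the stiles.

The picture frame is on top of the stool.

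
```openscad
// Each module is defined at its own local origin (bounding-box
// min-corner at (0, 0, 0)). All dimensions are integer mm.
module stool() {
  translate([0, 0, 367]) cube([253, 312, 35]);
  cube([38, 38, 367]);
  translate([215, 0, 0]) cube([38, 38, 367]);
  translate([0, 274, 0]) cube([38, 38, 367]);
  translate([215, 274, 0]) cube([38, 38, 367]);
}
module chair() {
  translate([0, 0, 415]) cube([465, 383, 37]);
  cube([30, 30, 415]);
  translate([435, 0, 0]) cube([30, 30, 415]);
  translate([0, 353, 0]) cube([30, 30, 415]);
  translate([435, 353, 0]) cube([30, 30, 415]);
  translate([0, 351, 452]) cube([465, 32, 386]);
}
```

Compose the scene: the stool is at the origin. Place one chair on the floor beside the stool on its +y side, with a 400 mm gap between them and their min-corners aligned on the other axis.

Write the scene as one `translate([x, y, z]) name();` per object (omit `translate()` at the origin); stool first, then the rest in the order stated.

stool();
translate([0, 712, 0]) chair();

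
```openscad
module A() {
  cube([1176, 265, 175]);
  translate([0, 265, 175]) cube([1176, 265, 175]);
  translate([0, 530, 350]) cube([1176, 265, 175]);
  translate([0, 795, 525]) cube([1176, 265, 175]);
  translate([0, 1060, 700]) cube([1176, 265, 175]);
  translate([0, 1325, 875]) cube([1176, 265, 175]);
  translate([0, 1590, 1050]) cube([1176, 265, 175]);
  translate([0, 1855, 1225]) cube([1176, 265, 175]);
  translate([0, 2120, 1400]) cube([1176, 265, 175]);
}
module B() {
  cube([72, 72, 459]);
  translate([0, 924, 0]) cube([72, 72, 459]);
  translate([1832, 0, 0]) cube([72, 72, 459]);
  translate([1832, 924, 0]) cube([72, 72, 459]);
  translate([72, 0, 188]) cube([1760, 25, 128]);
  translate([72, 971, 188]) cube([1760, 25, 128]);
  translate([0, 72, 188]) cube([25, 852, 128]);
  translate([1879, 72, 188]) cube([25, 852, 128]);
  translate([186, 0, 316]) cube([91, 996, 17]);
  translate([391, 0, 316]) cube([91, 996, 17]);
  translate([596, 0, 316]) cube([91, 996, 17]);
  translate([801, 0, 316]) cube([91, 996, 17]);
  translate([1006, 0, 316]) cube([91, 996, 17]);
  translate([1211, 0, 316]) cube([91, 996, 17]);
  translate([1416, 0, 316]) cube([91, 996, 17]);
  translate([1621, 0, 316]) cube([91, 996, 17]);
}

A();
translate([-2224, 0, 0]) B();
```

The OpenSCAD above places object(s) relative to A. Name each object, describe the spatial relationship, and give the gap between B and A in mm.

The bed frame's nearest face is 320 mm from the staircase's −x face.

A is a staircase. B is a bed frame. The bed frame is on the floor beside the staircase on its −x side. The gap between the bed frame and the staircase is 320 mm.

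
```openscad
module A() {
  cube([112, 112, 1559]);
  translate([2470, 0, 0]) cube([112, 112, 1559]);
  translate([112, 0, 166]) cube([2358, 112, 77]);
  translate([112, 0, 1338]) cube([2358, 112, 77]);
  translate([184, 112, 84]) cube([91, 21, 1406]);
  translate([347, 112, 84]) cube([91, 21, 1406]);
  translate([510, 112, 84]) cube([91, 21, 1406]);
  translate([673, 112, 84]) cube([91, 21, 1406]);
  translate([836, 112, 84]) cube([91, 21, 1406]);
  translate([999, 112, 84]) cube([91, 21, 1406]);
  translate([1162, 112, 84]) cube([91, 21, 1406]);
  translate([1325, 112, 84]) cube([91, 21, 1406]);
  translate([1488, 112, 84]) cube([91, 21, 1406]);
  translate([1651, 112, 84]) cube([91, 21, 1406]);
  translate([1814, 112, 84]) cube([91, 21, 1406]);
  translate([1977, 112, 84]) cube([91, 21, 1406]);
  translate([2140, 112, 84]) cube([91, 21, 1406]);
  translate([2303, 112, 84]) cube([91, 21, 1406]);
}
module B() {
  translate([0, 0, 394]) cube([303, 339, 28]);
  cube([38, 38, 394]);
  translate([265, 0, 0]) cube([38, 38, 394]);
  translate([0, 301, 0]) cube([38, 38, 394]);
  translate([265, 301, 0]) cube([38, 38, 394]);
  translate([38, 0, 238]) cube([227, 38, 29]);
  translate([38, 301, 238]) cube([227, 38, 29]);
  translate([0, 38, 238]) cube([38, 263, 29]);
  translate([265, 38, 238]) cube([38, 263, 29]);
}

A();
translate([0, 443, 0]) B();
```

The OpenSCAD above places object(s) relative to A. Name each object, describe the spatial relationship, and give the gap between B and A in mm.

A is a fence section. B is a stool. The stool is on the floor beside the fence section on its +y side. The gap between the stool and the fence section is 310 mm.

The stool's nearest face is 310 mm from the fence section's +y face.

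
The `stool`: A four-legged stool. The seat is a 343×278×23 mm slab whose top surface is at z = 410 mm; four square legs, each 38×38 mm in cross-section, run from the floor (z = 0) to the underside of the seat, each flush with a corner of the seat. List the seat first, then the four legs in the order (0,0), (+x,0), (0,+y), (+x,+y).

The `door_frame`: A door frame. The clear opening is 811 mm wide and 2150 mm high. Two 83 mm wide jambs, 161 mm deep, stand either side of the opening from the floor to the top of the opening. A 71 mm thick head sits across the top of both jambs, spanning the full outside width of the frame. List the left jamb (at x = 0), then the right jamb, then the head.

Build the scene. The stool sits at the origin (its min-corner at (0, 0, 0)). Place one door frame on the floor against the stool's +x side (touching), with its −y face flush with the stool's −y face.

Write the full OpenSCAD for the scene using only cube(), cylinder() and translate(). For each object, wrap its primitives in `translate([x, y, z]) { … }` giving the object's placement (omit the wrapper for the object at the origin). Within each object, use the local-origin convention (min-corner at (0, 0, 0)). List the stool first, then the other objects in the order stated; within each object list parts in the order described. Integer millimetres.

translate([0, 0, 387]) cube([343, 278, 23]);
cube([38, 38, 387]);
translate([305, 0, 0]) cube([38, 38, 387]);
translate([0, 240, 0]) cube([38, 38, 387]);
translate([305, 240, 0]) cube([38, 38, 387]);
translate([343, 0, 0]) {
  cube([83, 161, 2150]);
  translate([894, 0, 0]) cube([83, 161, 2150]);
  translate([0, 0, 2150]) cube([977, 161, 71]);
}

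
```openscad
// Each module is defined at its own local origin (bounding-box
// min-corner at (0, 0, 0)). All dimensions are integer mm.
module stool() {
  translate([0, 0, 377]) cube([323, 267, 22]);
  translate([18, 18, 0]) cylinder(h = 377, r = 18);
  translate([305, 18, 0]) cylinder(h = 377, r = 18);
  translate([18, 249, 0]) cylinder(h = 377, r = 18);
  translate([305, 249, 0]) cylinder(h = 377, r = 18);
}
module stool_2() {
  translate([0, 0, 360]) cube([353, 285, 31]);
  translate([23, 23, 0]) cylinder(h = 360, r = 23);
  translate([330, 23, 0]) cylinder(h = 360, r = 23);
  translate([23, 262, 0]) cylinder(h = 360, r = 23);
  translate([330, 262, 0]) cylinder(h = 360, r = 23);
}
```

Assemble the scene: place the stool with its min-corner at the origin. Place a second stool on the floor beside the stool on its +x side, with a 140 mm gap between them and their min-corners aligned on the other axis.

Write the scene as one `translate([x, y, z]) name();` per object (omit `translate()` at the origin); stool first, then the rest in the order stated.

stool();
translate([463, 0, 0]) stool_2();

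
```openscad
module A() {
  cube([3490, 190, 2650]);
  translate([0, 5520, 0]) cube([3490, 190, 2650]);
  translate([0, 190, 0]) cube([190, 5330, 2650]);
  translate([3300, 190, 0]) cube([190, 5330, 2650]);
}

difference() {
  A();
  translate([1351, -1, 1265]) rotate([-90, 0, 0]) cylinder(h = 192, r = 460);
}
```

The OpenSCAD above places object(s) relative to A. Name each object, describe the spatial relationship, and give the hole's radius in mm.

A is a house frame. The house frame has a circular hole through its front wall. The hole's radius is 460 mm.

The subtracted cylinder has r = 460 mm.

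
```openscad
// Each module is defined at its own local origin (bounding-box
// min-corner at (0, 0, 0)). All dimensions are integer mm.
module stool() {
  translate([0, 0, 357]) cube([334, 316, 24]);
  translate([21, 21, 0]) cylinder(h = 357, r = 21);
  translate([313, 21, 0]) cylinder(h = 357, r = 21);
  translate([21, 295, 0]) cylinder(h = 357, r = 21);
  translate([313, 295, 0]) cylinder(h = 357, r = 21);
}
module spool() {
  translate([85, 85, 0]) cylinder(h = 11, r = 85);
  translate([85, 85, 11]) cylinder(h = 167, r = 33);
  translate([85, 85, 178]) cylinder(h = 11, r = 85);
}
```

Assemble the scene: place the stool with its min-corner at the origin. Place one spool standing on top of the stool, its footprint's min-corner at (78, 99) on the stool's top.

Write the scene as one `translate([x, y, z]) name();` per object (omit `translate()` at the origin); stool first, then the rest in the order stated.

stool();
translate([78, 99, 381]) spool();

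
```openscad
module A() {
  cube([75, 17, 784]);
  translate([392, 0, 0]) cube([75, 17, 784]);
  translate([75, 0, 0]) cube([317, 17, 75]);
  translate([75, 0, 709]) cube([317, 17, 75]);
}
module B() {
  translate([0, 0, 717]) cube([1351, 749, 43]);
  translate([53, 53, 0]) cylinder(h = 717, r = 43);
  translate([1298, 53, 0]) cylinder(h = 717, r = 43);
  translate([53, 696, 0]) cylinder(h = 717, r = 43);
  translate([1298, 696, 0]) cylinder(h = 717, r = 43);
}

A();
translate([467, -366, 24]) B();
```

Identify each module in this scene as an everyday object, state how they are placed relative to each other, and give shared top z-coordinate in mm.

A is a picture frame. B is a table. The table is beside the picture frame with their tops flush at z = 784. The shared top z-coordinate is 784 mm.

Both tops at z = 784 mm.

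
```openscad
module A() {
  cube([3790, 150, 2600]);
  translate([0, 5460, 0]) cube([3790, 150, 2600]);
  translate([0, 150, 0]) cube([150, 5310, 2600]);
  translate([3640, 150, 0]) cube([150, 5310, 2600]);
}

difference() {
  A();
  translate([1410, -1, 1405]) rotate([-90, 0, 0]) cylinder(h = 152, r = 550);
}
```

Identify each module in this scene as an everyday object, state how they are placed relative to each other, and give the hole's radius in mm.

The subtracted cylinder has r = 550 mm.

A is a house frame. The house frame has a circular hole through its front wall. The hole's radius is 550 mm.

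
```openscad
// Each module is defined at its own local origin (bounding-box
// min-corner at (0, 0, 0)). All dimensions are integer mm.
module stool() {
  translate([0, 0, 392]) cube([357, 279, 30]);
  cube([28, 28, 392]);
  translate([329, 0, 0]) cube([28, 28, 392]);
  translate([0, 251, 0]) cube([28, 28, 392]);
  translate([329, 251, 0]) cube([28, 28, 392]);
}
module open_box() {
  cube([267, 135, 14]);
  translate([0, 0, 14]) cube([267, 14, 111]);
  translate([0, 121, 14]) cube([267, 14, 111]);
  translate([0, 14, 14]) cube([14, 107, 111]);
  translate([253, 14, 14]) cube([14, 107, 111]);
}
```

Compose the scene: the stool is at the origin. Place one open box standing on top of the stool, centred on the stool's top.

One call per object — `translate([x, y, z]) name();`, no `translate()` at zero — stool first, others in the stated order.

stool();
translate([45, 72, 422]) open_box();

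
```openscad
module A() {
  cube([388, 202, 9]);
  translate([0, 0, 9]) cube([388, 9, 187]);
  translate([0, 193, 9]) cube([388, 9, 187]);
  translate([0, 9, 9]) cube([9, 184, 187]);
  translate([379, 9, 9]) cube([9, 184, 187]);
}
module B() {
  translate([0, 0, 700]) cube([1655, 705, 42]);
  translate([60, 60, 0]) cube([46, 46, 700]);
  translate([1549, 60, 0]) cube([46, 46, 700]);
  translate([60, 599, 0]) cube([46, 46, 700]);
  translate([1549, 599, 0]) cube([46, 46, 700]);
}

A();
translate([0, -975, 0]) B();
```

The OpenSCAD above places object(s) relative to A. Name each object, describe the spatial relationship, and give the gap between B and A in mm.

The table's nearest face is 270 mm from the open box's −y face.

A is an open box. B is a table. The table is on the floor beside the open box on its −y side. The gap between the table and the open box is 270 mm.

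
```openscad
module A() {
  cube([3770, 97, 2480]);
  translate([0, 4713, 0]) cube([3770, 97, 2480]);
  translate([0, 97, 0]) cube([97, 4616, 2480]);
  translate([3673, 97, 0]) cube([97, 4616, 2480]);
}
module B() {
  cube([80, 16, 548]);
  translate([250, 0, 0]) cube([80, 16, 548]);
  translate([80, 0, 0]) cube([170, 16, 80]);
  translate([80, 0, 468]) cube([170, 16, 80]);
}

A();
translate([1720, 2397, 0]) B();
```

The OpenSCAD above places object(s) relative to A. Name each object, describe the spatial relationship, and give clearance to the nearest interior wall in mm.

Clearances: x = 1623, y = 2300; minimum 1623 mm.

A is a house frame. B is a picture frame. The picture frame sits inside the house frame, centred. The clearance to the nearest interior wall is 1623 mm.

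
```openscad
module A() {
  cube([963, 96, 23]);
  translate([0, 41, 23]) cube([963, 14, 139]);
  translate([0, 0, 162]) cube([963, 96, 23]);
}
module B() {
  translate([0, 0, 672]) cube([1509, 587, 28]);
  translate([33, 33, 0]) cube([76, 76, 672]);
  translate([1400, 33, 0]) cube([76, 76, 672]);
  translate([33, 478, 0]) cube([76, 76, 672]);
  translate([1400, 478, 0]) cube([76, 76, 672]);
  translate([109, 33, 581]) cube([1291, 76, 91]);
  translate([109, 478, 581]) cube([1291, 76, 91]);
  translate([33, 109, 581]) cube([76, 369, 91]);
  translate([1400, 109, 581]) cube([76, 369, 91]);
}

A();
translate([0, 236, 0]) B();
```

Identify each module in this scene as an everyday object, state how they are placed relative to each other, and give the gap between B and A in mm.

The table's nearest face is 140 mm from the I-beam's +y face.

A is an I-beam. B is a table. The table is on the floor beside the I-beam on its +y side. The gap between the table and the I-beam is 140 mm.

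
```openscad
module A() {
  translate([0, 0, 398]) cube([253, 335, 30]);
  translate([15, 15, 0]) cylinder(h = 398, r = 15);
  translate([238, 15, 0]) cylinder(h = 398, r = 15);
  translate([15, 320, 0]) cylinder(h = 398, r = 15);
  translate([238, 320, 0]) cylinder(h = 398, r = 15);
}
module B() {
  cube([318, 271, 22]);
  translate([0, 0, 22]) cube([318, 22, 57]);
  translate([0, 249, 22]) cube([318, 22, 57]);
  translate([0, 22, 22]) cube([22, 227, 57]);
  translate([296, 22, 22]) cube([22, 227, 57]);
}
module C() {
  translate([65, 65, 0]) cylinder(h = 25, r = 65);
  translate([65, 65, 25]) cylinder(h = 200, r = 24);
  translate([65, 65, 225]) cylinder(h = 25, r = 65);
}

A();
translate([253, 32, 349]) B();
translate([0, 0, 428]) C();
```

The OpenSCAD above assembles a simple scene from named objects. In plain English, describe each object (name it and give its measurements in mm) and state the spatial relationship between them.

A is a simple wooden stool: a rectangular seat 253 mm (x) by 335 mm (y), 30 mm thick, top face at z = 428 mm, on four round legs, each 30 mm in diameter. The legs rest on z = 0, each leg's axis is inset half a diameter from the nearest pair of seat edges (so the leg's bounding box is flush with the corner).

B is an open-topped rectangular box: outside dimensions 318×271×79 mm, with a uniform wall and base thickness of 22 mm. The base is a full 318×271 slab on the floor; four walls sit on top of the base. The front and back walls (the −y and +y sides) span the full width; the two side walls fit between them.

C is a spool: two coaxial disc flanges of radius 65 mm and thickness 25 mm, joined by a core cylinder of radius 24 mm and height 200 mm. The lower flange rests on z = 0 and the three cylinders share a vertical axis.

The open box is beside the stool with their tops flush at z = 428. The spool is on top of the stool.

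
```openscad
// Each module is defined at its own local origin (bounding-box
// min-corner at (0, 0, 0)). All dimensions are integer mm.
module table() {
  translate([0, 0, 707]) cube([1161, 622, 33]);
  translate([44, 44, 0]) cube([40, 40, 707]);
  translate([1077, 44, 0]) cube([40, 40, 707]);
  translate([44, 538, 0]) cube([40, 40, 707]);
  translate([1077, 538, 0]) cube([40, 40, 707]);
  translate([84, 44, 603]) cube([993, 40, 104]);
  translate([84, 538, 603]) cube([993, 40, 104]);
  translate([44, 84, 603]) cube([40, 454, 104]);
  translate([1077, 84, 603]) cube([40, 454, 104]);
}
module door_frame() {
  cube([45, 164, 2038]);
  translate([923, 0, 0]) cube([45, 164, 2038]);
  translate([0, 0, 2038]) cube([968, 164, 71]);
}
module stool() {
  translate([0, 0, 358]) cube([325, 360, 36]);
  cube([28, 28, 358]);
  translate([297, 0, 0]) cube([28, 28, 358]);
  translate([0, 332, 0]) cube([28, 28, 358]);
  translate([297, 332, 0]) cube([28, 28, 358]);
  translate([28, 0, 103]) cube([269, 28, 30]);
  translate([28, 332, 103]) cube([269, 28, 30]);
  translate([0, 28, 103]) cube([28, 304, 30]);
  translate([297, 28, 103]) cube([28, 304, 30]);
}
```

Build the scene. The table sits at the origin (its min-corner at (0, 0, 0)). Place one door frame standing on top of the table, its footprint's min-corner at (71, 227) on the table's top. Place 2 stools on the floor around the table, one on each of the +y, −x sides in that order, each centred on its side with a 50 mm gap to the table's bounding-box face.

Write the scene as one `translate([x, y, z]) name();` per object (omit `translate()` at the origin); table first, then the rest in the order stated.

table();
translate([71, 227, 740]) door_frame();
translate([418, 672, 0]) stool();
translate([-375, 131, 0]) stool();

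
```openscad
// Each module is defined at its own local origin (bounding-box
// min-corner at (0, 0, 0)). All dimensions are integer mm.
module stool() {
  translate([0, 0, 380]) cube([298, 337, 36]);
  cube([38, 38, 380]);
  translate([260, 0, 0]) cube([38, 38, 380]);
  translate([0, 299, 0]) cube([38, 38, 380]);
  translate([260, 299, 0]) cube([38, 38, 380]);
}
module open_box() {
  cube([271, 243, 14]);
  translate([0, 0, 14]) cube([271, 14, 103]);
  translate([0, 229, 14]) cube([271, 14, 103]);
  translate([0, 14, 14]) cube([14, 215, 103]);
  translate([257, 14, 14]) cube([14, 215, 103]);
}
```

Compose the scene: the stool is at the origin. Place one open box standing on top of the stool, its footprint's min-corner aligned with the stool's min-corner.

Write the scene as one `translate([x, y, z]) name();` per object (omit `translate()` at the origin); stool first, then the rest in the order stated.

stool();
translate([0, 0, 416]) open_box();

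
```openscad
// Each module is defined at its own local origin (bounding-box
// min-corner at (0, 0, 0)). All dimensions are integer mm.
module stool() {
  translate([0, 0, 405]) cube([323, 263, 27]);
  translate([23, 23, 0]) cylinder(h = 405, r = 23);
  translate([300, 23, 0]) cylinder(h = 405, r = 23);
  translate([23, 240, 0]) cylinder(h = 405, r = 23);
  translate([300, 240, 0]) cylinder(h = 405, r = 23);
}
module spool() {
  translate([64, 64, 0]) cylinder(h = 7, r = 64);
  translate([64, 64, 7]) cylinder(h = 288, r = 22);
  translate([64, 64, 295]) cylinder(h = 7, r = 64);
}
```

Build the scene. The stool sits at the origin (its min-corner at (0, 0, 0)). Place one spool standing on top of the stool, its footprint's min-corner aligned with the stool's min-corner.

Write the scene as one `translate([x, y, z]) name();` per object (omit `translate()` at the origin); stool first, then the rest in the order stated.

stool();
translate([0, 0, 432]) spool();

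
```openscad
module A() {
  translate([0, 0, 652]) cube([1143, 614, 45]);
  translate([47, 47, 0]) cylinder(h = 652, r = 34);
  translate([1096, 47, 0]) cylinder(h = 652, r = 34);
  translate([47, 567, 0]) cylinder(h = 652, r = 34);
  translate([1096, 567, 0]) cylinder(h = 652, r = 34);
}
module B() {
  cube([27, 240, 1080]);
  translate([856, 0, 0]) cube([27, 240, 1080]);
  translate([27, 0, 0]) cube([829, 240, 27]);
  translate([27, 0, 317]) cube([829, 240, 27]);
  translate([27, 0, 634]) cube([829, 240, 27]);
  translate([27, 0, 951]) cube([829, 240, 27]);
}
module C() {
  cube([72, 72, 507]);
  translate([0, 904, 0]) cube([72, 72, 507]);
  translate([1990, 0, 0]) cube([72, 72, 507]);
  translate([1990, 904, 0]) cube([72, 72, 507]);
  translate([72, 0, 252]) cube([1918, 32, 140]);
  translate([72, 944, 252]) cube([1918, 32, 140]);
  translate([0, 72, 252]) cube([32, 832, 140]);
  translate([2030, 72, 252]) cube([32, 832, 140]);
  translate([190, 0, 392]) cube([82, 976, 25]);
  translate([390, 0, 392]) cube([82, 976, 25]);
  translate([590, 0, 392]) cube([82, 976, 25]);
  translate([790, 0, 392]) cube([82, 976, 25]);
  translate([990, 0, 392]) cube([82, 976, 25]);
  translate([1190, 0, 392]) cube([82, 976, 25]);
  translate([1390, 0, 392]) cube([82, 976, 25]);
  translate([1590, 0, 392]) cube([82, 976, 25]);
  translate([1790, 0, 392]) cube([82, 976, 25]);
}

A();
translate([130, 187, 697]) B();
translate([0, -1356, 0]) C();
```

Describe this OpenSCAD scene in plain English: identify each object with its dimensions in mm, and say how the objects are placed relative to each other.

A is a table: top 1143 mm (x) × 614 mm (y), 45 mm thick, upper face at z = 697 mm, on four round legs of 68 mm diameter, each leg's bounding box inset 13 mm from the nearest pair of top edges, running from z = 0 to the bottom of the top.

B is an open bookshelf. Two side panels, each 27 mm thick, 240 mm deep and 1080 mm tall, stand 883 mm apart (outside-to-outside). Between them sit 4 shelves, each 27 mm thick and 240 mm deep, spanning the full gap between the sides. The bottom shelf rests on the floor (its underside at z = 0) and the clear gap between one shelf's top and the next shelf's underside is 290 mm.

C is a bed frame 2062 mm long (x) by 976 mm wide (y). Four 72×72 mm corner posts, 507 mm tall, at the corners of the footprint. Four rails of 32 mm thickness and 140 mm height run between adjacent posts with their undersides at z = 252 mm, their outer faces flush with the outside of the frame (the two x-running rails run between the posts' inner faces; the two y-running rails run between the posts' inner faces). 9 slats, each 82 mm wide (x) and 25 mm thick, lie across the top of the two x-running rails, running the full 976 mm width of the frame in y; the slats are evenly spaced along x between the inner faces of the end posts with equal gaps (rounded down to the nearest mm) at the −x end and between each pair — any rounding remainder accumulates at the +x end.

The bookshelf is on top of the table, centred. The bed frame is on the floor beside the table on its −y side.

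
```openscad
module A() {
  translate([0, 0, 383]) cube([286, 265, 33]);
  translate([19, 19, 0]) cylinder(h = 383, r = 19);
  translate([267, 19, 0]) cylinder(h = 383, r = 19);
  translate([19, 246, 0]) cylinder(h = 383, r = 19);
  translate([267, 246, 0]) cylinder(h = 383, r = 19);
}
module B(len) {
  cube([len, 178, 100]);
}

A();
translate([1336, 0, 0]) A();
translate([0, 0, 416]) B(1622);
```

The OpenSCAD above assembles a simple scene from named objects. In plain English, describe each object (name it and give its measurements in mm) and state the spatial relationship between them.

A is a four-legged stool. The seat is 286×265 mm, 33 mm thick, top at z = 416 mm. It stands on four round legs, each 38 mm in diameter, from z = 0 to the seat underside, each leg's axis is inset half a diameter from the nearest pair of seat edges (so the leg's bounding box is flush with the corner).

B is a rectangular beam 1622 mm long (x), 178 mm deep (y), 100 mm thick (z).

The beam spans the tops of two stools placed 1050 mm apart, resting at z = 416 mm.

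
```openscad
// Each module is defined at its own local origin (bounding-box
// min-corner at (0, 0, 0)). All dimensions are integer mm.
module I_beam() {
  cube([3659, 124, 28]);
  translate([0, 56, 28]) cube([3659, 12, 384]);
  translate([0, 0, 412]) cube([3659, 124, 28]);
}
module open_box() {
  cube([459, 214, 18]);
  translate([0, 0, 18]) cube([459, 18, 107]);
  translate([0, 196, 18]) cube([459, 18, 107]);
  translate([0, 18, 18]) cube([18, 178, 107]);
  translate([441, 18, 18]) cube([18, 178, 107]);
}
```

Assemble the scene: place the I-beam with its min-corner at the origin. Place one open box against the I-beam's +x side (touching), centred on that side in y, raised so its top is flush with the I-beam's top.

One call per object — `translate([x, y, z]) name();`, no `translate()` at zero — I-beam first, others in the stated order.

I_beam();
translate([3659, -45, 315]) open_box();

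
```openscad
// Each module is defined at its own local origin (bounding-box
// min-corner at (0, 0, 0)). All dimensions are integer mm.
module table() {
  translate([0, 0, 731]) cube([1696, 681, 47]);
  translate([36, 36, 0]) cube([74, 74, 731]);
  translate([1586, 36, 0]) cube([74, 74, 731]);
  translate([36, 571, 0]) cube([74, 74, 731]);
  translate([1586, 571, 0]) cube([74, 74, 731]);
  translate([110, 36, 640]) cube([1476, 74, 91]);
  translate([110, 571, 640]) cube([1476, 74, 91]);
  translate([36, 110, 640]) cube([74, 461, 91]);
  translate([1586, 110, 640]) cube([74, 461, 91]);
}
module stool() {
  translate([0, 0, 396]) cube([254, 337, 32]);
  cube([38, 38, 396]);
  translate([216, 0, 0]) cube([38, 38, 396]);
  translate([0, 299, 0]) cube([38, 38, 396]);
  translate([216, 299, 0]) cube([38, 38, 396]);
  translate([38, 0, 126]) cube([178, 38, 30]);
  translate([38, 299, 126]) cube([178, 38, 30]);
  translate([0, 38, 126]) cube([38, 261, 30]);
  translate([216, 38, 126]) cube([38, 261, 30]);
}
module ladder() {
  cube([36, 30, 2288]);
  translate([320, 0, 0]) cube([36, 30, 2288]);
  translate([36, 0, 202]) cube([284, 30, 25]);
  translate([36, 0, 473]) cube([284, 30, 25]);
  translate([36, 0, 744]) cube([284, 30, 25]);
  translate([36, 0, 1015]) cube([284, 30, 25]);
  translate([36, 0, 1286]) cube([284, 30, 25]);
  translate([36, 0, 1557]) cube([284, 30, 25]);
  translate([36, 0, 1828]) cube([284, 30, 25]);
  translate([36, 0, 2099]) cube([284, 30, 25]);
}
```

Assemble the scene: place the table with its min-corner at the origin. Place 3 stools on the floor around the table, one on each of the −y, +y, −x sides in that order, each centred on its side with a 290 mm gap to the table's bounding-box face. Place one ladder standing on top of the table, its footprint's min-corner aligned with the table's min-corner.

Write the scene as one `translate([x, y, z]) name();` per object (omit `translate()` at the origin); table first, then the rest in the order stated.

table();
translate([721, -627, 0]) stool();
translate([721, 971, 0]) stool();
translate([-544, 172, 0]) stool();
translate([0, 0, 778]) ladder();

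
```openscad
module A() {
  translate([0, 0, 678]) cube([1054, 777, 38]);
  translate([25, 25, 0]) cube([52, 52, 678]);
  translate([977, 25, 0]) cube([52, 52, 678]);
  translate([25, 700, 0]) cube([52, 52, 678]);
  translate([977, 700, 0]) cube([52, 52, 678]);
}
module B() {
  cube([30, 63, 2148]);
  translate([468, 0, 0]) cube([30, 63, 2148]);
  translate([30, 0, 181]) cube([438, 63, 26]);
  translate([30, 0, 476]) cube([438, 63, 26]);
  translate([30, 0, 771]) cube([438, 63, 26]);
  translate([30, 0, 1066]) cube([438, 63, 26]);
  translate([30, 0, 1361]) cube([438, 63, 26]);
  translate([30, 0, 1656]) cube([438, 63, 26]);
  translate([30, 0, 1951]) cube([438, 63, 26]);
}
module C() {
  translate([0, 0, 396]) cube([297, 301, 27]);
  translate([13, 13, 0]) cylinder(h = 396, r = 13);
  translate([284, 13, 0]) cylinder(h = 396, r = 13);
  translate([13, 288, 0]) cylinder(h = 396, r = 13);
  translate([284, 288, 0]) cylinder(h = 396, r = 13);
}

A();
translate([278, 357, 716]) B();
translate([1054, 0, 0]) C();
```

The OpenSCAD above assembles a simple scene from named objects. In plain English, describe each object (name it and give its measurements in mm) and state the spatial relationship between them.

A is a table: top 1054 mm (x) × 777 mm (y), 38 mm thick, upper face at z = 716 mm, on four 52×52 mm square legs, each inset 25 mm from the nearest pair of top edges, running from z = 0 to the bottom of the top.

B is a wooden ladder with two side rails of 30×63 mm section and 2148 mm height, set 498 mm apart overall. Between them run 7 rectangular rungs (63 mm deep, 26 mm thick), front faces flush with the rails' −y face. The bottom of the first rung is 181 mm above the floor and each subsequent rung is 295 mm higher than the one below.

C is a four-legged stool. The seat is 297×301 mm, 27 mm thick, top at z = 423 mm. It stands on four round legs, each 26 mm in diameter, from z = 0 to the seat underside, each leg's axis is inset half a diameter from the nearest pair of seat edges (so the leg's bounding box is flush with the corner).

The ladder is on top of the table, centred. The stool is against the table's +x side, with their −y faces flush.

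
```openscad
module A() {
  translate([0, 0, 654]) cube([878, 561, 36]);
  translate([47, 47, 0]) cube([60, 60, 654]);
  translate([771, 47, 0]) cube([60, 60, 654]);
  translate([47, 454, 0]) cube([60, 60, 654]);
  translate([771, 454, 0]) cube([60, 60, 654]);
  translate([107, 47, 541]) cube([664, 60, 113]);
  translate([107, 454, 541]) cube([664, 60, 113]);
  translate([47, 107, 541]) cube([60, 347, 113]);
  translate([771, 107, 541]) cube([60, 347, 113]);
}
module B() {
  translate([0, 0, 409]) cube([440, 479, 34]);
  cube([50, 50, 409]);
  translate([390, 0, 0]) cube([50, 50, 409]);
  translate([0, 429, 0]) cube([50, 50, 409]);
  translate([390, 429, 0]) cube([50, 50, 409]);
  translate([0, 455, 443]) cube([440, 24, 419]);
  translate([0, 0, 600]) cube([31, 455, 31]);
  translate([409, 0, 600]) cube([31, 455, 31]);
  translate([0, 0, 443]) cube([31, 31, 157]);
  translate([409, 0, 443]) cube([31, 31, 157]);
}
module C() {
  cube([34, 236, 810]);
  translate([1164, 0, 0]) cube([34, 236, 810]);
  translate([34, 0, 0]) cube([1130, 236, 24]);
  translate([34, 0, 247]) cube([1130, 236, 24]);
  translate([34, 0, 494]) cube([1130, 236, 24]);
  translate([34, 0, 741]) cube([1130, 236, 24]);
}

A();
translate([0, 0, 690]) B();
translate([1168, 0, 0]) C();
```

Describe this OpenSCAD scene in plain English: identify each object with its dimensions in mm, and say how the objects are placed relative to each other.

A is a table: top 878 mm (x) × 561 mm (y), 36 mm thick, upper face at z = 690 mm, on four 60×60 mm square legs, each inset 47 mm from the nearest pair of top edges, running from z = 0 to the bottom of the top. Four apron rails, 60 mm thick and 113 mm tall, run between adjacent legs with their top edges flush with the underside of the top and their outer faces flush with the legs' outer faces.

B is a chair. The seat is a 440×479×34 mm slab with its top at z = 443 mm, on four 50×50 mm corner legs (flush with the seat edges, standing on z = 0). A flat backrest 24 mm thick, 419 mm tall, spans the full seat width and rises from the seat top along its +y edge, rear face flush with the rear of the seat. Two armrests of 31×31 mm section run along each side from the seat's front edge to the front of the backrest, top faces 188 mm above the seat top and outer faces flush with the seat's x-edges; a 31×31 mm post under the front of each armrest stands on the seat at the front corner.

C is a bookshelf 1198 mm wide overall, 236 mm deep and 810 mm tall. The two sides are 34 mm thick vertical panels. 4 horizontal shelves of 24 mm thickness span between the inner faces of the sides; the lowest shelf sits on the floor and shelves are stacked with a clear vertical gap of 223 mm between each pair.

The chair is on top of the table. The bookshelf is on the floor beside the table on its +x side.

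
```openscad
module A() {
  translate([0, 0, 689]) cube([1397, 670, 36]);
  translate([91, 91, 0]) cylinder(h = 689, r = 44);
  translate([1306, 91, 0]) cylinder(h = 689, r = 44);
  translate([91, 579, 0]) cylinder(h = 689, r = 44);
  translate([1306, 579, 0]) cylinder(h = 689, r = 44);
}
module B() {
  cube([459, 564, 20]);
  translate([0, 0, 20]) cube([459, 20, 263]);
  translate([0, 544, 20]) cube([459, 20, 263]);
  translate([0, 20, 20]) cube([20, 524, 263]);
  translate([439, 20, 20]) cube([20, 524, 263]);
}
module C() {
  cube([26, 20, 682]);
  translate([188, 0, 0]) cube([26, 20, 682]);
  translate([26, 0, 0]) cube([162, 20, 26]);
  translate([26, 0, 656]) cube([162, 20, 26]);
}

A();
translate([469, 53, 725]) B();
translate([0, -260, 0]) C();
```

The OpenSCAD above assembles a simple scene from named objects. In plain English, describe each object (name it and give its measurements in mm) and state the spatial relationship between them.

A is a rectangular dining table. The top is 1397×670×36 mm with its upper surface at z = 725 mm. It stands on four round legs of 88 mm diameter, each leg's bounding box inset 47 mm from the nearest pair of top edges, running from the floor to the underside of the top.

B is an open-topped rectangular box: outside dimensions 459×564×283 mm, with a uniform wall and base thickness of 20 mm. The base is a full 459×564 slab on the floor; four walls sit on top of the base. The front and back walls (the −y and +y sides) span the full width; the two side walls fit between them.

C is a rectangular picture frame lying in the x–z plane (depth along y). The opening is 162 mm wide (x) by 630 mm tall (z), surrounded by a border 26 mm wide on all four sides. The frame is 20 mm deep and is made of two full-height vertical stiles with two horizontal rails fitted between them.

The open box is on top of the table, centred. The picture frame is on the floor beside the table on its −y side.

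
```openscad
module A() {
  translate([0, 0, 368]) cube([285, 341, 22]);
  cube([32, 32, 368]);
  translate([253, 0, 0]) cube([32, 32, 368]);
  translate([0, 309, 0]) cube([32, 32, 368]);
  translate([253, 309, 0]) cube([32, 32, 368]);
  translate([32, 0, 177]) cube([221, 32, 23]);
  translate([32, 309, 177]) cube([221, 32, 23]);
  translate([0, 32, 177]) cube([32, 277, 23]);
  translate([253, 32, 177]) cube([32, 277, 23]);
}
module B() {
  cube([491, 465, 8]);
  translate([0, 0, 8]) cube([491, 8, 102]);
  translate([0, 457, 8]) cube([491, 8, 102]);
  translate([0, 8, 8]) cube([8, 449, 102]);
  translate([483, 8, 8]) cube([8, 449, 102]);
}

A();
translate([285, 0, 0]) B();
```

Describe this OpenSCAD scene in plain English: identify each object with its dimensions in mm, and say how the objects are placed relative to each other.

A is a four-legged stool. The seat is 285×341 mm, 22 mm thick, top at z = 390 mm. It stands on four square legs, each 32×32 mm in cross-section, from z = 0 to the seat underside, each flush with a corner of the seat. Four stretchers, 32 mm wide and 23 mm tall, connect adjacent legs with their undersides at z = 177 mm, each running between the inner faces of the legs it joins and aligned with the legs' outer faces on the other axis.

B is an open-topped rectangular box: outside dimensions 491×465×110 mm, with a uniform wall and base thickness of 8 mm. The base is a full 491×465 slab on the floor; four walls sit on top of the base. The front and back walls (the −y and +y sides) span the full width; the two side walls fit between them.

The open box is against the stool's +x side, with their −y faces flush.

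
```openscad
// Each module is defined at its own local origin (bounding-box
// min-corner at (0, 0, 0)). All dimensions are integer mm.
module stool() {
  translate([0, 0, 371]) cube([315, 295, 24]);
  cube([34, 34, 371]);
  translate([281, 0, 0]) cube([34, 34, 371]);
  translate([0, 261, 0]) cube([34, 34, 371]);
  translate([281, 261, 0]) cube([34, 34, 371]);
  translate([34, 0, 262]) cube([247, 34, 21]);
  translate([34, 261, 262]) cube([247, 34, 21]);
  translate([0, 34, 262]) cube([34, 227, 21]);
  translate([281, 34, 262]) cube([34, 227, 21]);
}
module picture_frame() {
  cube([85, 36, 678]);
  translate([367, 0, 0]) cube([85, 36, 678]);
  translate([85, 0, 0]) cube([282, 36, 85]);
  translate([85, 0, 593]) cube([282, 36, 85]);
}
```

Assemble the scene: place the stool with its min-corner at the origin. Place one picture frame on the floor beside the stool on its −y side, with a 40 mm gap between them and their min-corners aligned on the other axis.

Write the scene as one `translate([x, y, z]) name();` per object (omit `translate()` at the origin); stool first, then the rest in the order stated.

stool();
translate([0, -76, 0]) picture_frame();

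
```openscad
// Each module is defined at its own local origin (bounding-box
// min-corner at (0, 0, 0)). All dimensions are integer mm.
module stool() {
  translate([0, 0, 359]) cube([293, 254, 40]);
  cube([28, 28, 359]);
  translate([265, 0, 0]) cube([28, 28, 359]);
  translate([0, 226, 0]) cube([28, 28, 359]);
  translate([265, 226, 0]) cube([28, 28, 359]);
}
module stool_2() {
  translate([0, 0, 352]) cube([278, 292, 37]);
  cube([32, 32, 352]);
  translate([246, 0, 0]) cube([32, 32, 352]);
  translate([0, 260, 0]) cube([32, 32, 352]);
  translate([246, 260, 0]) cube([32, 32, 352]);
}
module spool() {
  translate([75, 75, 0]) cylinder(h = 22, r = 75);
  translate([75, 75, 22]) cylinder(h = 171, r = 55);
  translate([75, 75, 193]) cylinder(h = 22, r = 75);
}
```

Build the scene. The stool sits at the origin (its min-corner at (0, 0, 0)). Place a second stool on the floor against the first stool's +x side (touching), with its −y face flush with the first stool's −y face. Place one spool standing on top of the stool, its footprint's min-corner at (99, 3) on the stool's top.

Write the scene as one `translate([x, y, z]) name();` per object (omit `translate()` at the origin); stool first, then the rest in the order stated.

stool();
translate([293, 0, 0]) stool_2();
translate([99, 3, 399]) spool();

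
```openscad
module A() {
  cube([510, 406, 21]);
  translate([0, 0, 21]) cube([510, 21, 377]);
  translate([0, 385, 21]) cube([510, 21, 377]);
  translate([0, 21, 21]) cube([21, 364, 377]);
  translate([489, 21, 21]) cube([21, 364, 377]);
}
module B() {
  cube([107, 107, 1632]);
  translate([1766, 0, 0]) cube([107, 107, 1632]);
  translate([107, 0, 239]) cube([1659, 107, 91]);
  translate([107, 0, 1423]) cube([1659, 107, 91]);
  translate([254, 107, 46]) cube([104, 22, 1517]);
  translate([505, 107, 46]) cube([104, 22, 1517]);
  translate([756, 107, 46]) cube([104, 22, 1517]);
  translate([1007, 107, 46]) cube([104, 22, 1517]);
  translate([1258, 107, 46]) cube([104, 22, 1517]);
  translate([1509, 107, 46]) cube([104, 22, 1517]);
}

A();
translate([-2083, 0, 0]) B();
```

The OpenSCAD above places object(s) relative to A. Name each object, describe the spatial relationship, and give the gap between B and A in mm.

A is an open box. B is a fence section. The fence section is on the floor beside the open box on its −x side. The gap between the fence section and the open box is 210 mm.

The fence section's nearest face is 210 mm from the open box's −x face.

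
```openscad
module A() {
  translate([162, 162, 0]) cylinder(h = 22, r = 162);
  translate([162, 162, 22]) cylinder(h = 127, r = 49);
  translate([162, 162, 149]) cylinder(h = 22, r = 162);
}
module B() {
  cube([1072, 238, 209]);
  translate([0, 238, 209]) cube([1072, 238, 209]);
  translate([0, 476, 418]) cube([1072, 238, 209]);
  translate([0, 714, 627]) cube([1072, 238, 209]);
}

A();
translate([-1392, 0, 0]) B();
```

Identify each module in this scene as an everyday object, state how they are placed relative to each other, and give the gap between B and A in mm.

The staircase's nearest face is 320 mm from the spool's −x face.

A is a spool. B is a staircase. The staircase is on the floor beside the spool on its −x side. The gap between the staircase and the spool is 320 mm.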